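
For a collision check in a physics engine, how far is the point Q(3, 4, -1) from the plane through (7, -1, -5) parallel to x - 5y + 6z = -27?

Parallel planes share the normal n = (1, -5, 6); since (7, -1, -5) lies on the plane, its equation is x - 5y + 6z = -18.
n = (1, -5, 6); n·P − (-18) = -5; |n| = √62; distance = 5/√62.

5√62/62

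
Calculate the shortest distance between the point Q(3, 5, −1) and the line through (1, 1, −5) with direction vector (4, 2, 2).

Direction vector d = (4, 2, 2).
AP = (2, 4, 4), and AP × d = (0, 12, −12).
|AP × d|² = 288 and |d|² = 24, so the distance is √(288/24) = √12 = 2√3.

2√3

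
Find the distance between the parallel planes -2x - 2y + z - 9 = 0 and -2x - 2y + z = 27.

With common normal n = (-2, -2, 1) (|n| = 3), the distance is |9 − 27|/|n| = 18/3 = 6.

6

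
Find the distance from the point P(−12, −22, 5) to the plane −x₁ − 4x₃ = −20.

12√17/17

d = |(-1)·(-12) + (-4)·5 − (-20)| / √(1 + 0 + 16) = |12| / √17 = 12√17/17.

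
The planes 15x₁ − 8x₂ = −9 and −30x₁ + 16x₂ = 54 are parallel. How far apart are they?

18/17

Divide the second equation by -2 to match normals: 15x₁ − 8x₂ = -27.
Both planes have normal n = (15, −8, 0), |n| = 17. Any point on the first plane is at distance |(-27) − (-9)|/|n| = 18/17 from the second.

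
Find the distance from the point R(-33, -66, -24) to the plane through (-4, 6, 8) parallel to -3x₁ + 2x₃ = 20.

23/√13

Parallel planes share the normal n = (-3, 0, 2); since (-4, 6, 8) lies on the plane, its equation is -3x₁ + 2x₃ = 28.
n = (-3, 0, 2); n·P − 28 = 23; |n| = √13; distance = 23/√13.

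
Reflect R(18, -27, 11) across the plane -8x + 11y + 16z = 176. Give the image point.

(2, -5, 43)

With n = (-8, 11, 16), the signed offset is (n·R − 176)/|n|² = -441/441 = -1.
R' = R − 2t·n = (18, -27, 11) − (-2)·(-8, 11, 16) = (2, -5, 43).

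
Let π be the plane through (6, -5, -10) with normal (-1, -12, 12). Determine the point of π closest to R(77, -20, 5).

(78, -8, -7)

The perpendicular from R has direction n = (-1, -12, 12): r = (77, -20, 5) + λ(-1, -12, 12).
Substitute into the plane: n·(R + λn) = -66 gives 223 + 289λ = -66, so λ = -1.
Foot = (77, -20, 5) + (-1)·(-1, -12, 12) = (78, -8, -7).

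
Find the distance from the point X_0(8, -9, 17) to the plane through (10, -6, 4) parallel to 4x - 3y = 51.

Parallel planes share the normal n = (4, -3, 0); since (10, -6, 4) lies on the plane, its equation is 4x - 3y = 58.
d = |4·8 + (-3)·(-9) − 58| / √(16 + 9 + 0) = |1| / 5 = 1/5.

1/5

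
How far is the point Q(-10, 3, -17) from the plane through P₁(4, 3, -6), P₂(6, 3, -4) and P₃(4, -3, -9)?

2

P₁P₂ = (2, 0, 2) and P₁P₃ = (0, -6, -3), so a normal is n = P₁P₂ × P₁P₃ = (12, 6, -12).
d = |12·(-10) + 6·3 + (-12)·(-17) − 138| / √(144 + 36 + 144) = |-36| / 18 = 2.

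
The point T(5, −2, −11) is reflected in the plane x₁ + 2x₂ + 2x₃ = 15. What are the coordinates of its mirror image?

With n = (1, 2, 2), the signed offset is (n·T − 15)/|n|² = -36/9 = -4.
T' = T − 2t·n = (5, −2, −11) − (-8)·(1, 2, 2) = (13, 14, 5).

(13, 14, 5)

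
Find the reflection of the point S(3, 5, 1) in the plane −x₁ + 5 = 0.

(7, 5, 1)

With n = (−1, 0, 0), the signed offset is (n·S − (-5))/|n|² = 2/1 = 2.
S' = S − 2t·n = (3, 5, 1) − 4·(−1, 0, 0) = (7, 5, 1).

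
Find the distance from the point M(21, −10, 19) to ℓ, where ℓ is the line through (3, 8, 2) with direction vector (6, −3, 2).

Direction vector d = (6, −3, 2).
AP = (18, −18, 17); AP·d = 196, |AP|² = 937, |d|² = 49.
distance² = |AP|² − (AP·d)²/|d|² = 937 − 38416/49 = 153, so the distance is 3√17.

3√17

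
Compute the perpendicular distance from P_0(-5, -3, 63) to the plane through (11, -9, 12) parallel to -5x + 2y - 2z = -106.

Parallel planes share the normal n = (-5, 2, -2); since (11, -9, 12) lies on the plane, its equation is -5x + 2y - 2z = -97.
n = (-5, 2, -2); n·P − (-97) = -10; |n| = √33; distance = 10/√33 = 10√33/33.

10√33/33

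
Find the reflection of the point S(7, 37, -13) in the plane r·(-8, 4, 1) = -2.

(23, 29, -15)

n = (-8, 4, 1), |n|² = 81, n·S − (-2) = 81, so t = 81/81 = 1.
Foot F = S − 1·n = (15, 33, -14); the reflection is 2F − S = (23, 29, -15).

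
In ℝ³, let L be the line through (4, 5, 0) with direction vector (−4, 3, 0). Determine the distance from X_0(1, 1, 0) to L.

5

Direction vector d = (−4, 3, 0).
AP = (−3, −4, 0), and AP × d = (0, 0, −25).
|AP × d|² = 625 and |d|² = 25, so the distance is √(625/25) = √25 = 5.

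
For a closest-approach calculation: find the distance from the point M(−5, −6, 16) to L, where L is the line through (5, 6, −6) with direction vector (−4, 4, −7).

Direction vector d = (−4, 4, −7).
AP = (−10, −12, 22), and AP × d = (−4, −158, −88).
|AP × d|² = 32724 and |d|² = 81, so the distance is √(32724/81) = √404 = 2√101.

2√101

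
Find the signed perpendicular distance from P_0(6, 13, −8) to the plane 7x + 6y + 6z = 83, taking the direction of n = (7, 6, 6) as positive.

-1

n·P_0 − 83 = -11.
|n| = 11, so the signed distance is -11/11 = -1.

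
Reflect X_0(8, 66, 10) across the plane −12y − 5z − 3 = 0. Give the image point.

With n = (0, −12, −5), the signed offset is (n·X_0 − 3)/|n|² = -845/169 = -5.
X_0' = X_0 − 2t·n = (8, 66, 10) − (-10)·(0, −12, −5) = (8, −54, −40).

(8, -54, -40)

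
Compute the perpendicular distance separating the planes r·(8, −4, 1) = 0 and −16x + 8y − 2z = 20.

10/9

Divide the second equation by -2 to match normals: 8x − 4y + z = -10.
Both planes have normal n = (8, −4, 1), |n| = 9. Any point on the first plane is at distance |(-10) − 0|/|n| = 10/9 from the second.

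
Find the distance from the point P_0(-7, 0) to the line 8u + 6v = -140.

d = |8·(-7) + 6·0 − (-140)| / √(64 + 36) = |84|/10 = 42/5.

42/5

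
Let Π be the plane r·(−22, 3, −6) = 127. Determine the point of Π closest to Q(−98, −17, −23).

n = (−22, 3, −6), |n|² = 529, and n·Q − 127 = 2116.
t = 2116/529 = 4, so the foot is Q − t·n = (−98, −17, −23) − 4·(−22, 3, −6) = (−10, −29, 1).

(-10, -29, 1)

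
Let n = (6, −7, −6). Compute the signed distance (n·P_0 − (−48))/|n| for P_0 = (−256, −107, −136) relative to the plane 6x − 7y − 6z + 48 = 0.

7

n·P_0 − (-48) = 77.
|n| = 11, so the signed distance is 77/11 = 7.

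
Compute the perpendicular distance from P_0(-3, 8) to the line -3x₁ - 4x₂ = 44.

67/5

d = |(-3)·(-3) + (-4)·8 − 44| / √(9 + 16) = |-67|/5 = 67/5.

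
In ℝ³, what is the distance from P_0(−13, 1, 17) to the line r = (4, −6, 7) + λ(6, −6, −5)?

5√2

Direction vector d = (6, −6, −5).
AP = (−17, 7, 10), and AP × d = (25, −25, 60).
|AP × d|² = 4850 and |d|² = 97, so the distance is √(4850/97) = √50 = 5√2.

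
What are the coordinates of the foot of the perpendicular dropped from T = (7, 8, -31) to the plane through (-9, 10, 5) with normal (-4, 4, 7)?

(-9, 24, -3)

The perpendicular from T has direction n = (-4, 4, 7): r = (7, 8, -31) + t(-4, 4, 7).
Substitute into the plane: n·(T + tn) = 111 gives -213 + 81t = 111, so t = 4.
Foot = (7, 8, -31) + 4·(-4, 4, 7) = (-9, 24, -3).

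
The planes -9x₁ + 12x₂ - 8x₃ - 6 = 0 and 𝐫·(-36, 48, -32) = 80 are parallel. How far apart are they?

Divide the second equation by 4 to match normals: -9x₁ + 12x₂ - 8x₃ = 20.
Both planes have normal n = (-9, 12, -8), |n| = 17. Any point on the first plane is at distance |20 − 6|/|n| = 14/17 from the second.

14/17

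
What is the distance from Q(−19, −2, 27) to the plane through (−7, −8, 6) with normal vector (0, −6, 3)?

9/√5

The plane has equation n·(r − (−7, −8, 6)) = 0, i.e. n·r = 66.
Then n·(−19, −2, 27) − 66 = 27.
|n| = √(0 + 36 + 9) = 3√5, so the distance is |27|/(3√5) = 9/√5.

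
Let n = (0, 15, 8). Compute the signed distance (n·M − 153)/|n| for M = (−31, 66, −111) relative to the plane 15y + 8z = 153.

-3

n·M − 153 = -51.
|n| = 17, so the signed distance is -51/17 = -3.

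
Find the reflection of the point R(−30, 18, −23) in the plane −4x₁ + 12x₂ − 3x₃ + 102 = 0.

n = (−4, 12, −3), |n|² = 169, n·R − (-102) = 507, so t = 507/169 = 3.
Foot F = R − 3·n = (−18, −18, −14); the reflection is 2F − R = (−6, −54, −5).

(-6, -54, -5)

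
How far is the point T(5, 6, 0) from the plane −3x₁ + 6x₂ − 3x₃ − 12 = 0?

√6/2

Normal vector n = (−3, 6, −3), and n·(5, 6, 0) − 12 = 9.
|n| = √(9 + 36 + 9) = 3√6, so the distance is |9|/(3√6) = √6/2.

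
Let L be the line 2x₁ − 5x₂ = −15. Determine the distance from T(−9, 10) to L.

The normal to the line is n = (2, −5) with |n| = √29.
|n·T − (-15)| = |-68 − (-15)| = 53, so the distance is 53/√29.

53/√29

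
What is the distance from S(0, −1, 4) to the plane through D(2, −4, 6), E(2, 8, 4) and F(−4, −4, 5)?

DE = (0, 12, −2) and DF = (−6, 0, −1), so a normal is n = DE × DF = (−12, 12, 72).
Then n·(0, −1, 4) − 360 = −84.
|n| = √(144 + 144 + 5184) = 12√38, so the distance is |-84|/(12√38) = 7√38/38.

7/√38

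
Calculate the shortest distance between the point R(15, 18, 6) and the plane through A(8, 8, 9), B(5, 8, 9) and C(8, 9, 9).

3

AB = (−3, 0, 0) and AC = (0, 1, 0), so a normal is n = AB × AC = (0, 0, −3).
Then n·(15, 18, 6) − (−27) = 9.
|n| = √(0 + 0 + 9) = 3, so the distance is |9|/3 = 3.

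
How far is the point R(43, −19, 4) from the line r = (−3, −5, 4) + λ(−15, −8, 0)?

Direction vector d = (−15, −8, 0).
AP = (46, −14, 0), and AP × d = (0, 0, −578).
|AP × d|² = 334084 and |d|² = 289, so the distance is √(334084/289) = √1156 = 34.

34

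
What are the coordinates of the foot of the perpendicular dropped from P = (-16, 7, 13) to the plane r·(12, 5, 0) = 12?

(-4, 12, 13)

The perpendicular from P has direction n = (12, 5, 0): r = (-16, 7, 13) + t(12, 5, 0).
Substitute into the plane: n·(P + tn) = 12 gives -157 + 169t = 12, so t = 1.
Foot = (-16, 7, 13) + 1·(12, 5, 0) = (-4, 12, 13).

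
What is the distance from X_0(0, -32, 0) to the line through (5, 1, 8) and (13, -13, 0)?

A direction vector is d = (8, -14, -8).
AP = (-5, -33, -8); AP·d = 486, |AP|² = 1178, |d|² = 324.
distance² = |AP|² − (AP·d)²/|d|² = 1178 − 236196/324 = 449, so the distance is √449.

√449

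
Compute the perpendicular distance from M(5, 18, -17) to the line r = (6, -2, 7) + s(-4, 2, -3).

Direction vector d = (-4, 2, -3).
AP = (-1, 20, -24), and AP × d = (-12, 93, 78).
|AP × d|² = 14877 and |d|² = 29, so the distance is √(14877/29) = √513 = 3√57.

3√57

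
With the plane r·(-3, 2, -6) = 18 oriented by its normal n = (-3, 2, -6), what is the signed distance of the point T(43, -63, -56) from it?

9

n·T − 18 = 63.
|n| = 7, so the signed distance is 63/7 = 9.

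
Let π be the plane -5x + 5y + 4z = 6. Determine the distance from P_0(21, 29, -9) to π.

√66/33

d = |(-5)·21 + 5·29 + 4·(-9) − 6| / √(25 + 25 + 16) = |-2| / √66 = √66/33.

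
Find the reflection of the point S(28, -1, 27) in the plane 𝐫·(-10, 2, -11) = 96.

With n = (-10, 2, -11), the signed offset is (n·S − 96)/|n|² = -675/225 = -3.
S' = S − 2t·n = (28, -1, 27) − (-6)·(-10, 2, -11) = (-32, 11, -39).

(-32, 11, -39)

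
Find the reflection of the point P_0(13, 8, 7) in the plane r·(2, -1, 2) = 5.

(1, 14, -5)

n = (2, -1, 2), |n|² = 9, n·P_0 − 5 = 27, so t = 27/9 = 3.
Foot F = P_0 − 3·n = (7, 11, 1); the reflection is 2F − P_0 = (1, 14, -5).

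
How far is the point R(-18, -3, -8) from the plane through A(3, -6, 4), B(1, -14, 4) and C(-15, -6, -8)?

AB = (-2, -8, 0) and AC = (-18, 0, -12), so a normal is n = AB × AC = (96, -24, -144).
d = |96·(-18) + (-24)·(-3) + (-144)·(-8) − (-144)| / √(9216 + 576 + 20736) = |-360| / (24√53) = 15/√53.

15√53/53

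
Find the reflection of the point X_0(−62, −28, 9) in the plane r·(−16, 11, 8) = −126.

(2, -72, -23)

With n = (−16, 11, 8), the signed offset is (n·X_0 − (-126))/|n|² = 882/441 = 2.
X_0' = X_0 − 2t·n = (−62, −28, 9) − 4·(−16, 11, 8) = (2, −72, −23).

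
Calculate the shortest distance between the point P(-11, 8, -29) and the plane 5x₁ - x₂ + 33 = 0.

Normal vector n = (5, -1, 0), and n·(-11, 8, -29) - (-33) = -30.
|n| = √(25 + 1 + 0) = √26, so the distance is |-30|/√26 = 15√26/13.

15√26/13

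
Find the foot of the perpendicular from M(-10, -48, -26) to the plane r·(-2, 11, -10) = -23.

(-12, -37, -36)

The perpendicular from M has direction n = (-2, 11, -10): r = (-10, -48, -26) + t(-2, 11, -10).
Substitute into the plane: n·(M + tn) = -23 gives -248 + 225t = -23, so t = 1.
Foot = (-10, -48, -26) + 1·(-2, 11, -10) = (-12, -37, -36).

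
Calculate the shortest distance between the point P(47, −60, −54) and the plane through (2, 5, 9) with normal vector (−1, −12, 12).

21/17

The plane has equation n·(r − (2, 5, 9)) = 0, i.e. n·r = 46.
n = (−1, −12, 12); n·P − 46 = -21; |n| = 17; distance = 21/17.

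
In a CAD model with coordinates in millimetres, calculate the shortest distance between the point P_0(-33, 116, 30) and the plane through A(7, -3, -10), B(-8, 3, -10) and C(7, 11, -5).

AB = (-15, 6, 0) and AC = (0, 14, 5), so a normal is n = AB × AC = (30, 75, -210).
Then n·(-33, 116, 30) - 2085 = -675.
|n| = √(900 + 5625 + 44100) = 225, so the distance is |-675|/225 = 3.

3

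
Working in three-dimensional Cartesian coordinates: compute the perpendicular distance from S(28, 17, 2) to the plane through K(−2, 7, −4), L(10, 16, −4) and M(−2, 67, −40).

6/5

KL = (12, 9, 0) and KM = (0, 60, −36), so a normal is n = KL × KM = (−324, 432, 720).
Then n·(28, 17, 2) − 792 = −1080.
|n| = √(104976 + 186624 + 518400) = 900, so the distance is |-1080|/900 = 6/5.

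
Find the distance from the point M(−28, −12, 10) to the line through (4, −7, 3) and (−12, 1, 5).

A direction vector is d = (−16, 8, 2).
AP = (−32, −5, 7), and AP × d = (−66, −48, −336).
|AP × d|² = 119556 and |d|² = 324, so the distance is √(119556/324) = √369 = 3√41.

3√41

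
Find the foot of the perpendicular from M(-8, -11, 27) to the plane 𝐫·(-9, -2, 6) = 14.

The perpendicular from M has direction n = (-9, -2, 6): r = (-8, -11, 27) + t(-9, -2, 6).
Substitute into the plane: n·(M + tn) = 14 gives 256 + 121t = 14, so t = -2.
Foot = (-8, -11, 27) + (-2)·(-9, -2, 6) = (10, -7, 15).

(10, -7, 15)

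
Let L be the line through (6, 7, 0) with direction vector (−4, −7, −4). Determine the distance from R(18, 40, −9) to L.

3√65

Direction vector d = (−4, −7, −4).
AP = (12, 33, −9); AP·d = -243, |AP|² = 1314, |d|² = 81.
distance² = |AP|² − (AP·d)²/|d|² = 1314 − 59049/81 = 585, so the distance is 3√65.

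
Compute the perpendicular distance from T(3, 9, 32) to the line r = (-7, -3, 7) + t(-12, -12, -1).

2√145

Direction vector d = (-12, -12, -1).
AP = (10, 12, 25); AP·d = -289, |AP|² = 869, |d|² = 289.
distance² = |AP|² − (AP·d)²/|d|² = 869 − 83521/289 = 580, so the distance is 2√145.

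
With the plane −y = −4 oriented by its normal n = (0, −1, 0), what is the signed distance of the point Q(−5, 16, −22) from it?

-12

n·Q − (-4) = -12.
|n| = 1, so the signed distance is -12/1 = -12.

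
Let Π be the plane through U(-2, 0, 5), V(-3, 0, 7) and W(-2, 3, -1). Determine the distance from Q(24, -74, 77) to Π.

UV = (-1, 0, 2) and UW = (0, 3, -6), so a normal is n = UV × UW = (-6, -6, -3).
Then n·(24, -74, 77) - (-3) = 72.
|n| = √(36 + 36 + 9) = 9, so the distance is |72|/9 = 8.

8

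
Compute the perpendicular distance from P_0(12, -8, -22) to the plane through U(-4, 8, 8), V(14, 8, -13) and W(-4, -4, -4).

28/11

UV = (18, 0, -21) and UW = (0, -12, -12), so a normal is n = UV × UW = (-252, 216, -216).
Then n·(12, -8, -22) - 1008 = -1008.
|n| = √(63504 + 46656 + 46656) = 396, so the distance is |-1008|/396 = 28/11.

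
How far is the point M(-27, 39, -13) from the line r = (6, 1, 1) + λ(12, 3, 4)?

√2053

Direction vector d = (12, 3, 4).
AP = (-33, 38, -14), and AP × d = (194, -36, -555).
|AP × d|² = 346957 and |d|² = 169, so the distance is √(346957/169) = √2053.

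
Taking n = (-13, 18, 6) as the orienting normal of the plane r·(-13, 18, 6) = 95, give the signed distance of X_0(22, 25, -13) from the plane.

-9/23

n·X_0 − 95 = -9.
|n| = 23, so the signed distance is -9/23.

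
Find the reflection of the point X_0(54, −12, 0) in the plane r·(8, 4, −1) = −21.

With n = (8, 4, −1), the signed offset is (n·X_0 − (-21))/|n|² = 405/81 = 5.
X_0' = X_0 − 2t·n = (54, −12, 0) − 10·(8, 4, −1) = (−26, −52, 10).

(-26, -52, 10)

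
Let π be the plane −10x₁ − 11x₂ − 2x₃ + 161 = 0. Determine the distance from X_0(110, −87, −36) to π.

Normal vector n = (−10, −11, −2), and n·(110, −87, −36) − (−161) = 90.
|n| = √(100 + 121 + 4) = 15, so the distance is |90|/15 = 6.

6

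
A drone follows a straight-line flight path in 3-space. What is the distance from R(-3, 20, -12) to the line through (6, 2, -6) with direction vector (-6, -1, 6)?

21

Direction vector d = (-6, -1, 6).
AP = (-9, 18, -6); AP·d = 0, |AP|² = 441, |d|² = 73.
distance² = |AP|² − (AP·d)²/|d|² = 441 − 0/73 = 441, so the distance is 21.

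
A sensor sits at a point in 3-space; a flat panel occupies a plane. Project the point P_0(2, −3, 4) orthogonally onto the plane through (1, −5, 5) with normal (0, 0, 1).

The perpendicular from P_0 has direction n = (0, 0, 1): r = (2, −3, 4) + λ(0, 0, 1).
Substitute into the plane: n·(P_0 + λn) = 5 gives 4 + 1λ = 5, so λ = 1.
Foot = (2, −3, 4) + 1·(0, 0, 1) = (2, −3, 5).

(2, -3, 5)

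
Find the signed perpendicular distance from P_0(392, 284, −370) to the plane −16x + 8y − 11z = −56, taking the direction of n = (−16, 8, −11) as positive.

n·P_0 − (-56) = 126.
|n| = 21, so the signed distance is 126/21 = 6.

6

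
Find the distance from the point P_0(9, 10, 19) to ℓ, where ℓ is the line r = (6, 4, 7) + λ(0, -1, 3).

Direction vector d = (0, -1, 3).
AP = (3, 6, 12), and AP × d = (30, -9, -3).
|AP × d|² = 990 and |d|² = 10, so the distance is √(990/10) = √99 = 3√11.

3√11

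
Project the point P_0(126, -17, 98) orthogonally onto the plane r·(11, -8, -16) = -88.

(2624/21, -341/21, 2090/21)

n = (11, -8, -16), |n|² = 441, and n·P_0 − (-88) = 42.
t = 42/441 = 2/21, so the foot is P_0 − t·n = (126, -17, 98) − (2/21)·(11, -8, -16) = (2624/21, -341/21, 2090/21).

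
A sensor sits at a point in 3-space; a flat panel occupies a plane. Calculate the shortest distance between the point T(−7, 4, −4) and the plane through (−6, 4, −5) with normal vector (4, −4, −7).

11/9

The plane has equation n·(r − (−6, 4, −5)) = 0, i.e. n·r = -5.
Then n·(−7, 4, −4) − (−5) = −11.
|n| = √(16 + 16 + 49) = 9, so the distance is |-11|/9 = 11/9.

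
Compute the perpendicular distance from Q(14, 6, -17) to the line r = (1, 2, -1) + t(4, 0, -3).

√41

Direction vector d = (4, 0, -3).
AP = (13, 4, -16); AP·d = 100, |AP|² = 441, |d|² = 25.
distance² = |AP|² − (AP·d)²/|d|² = 441 − 10000/25 = 41, so the distance is √41.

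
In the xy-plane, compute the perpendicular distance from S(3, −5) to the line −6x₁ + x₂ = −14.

9/√37

d = |(-6)·3 + 1·(-5) − (-14)| / √(36 + 1) = |-9|/√37 = 9√37/37.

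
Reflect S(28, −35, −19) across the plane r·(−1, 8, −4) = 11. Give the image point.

With n = (−1, 8, −4), the signed offset is (n·S − 11)/|n|² = -243/81 = -3.
S' = S − 2t·n = (28, −35, −19) − (-6)·(−1, 8, −4) = (22, 13, −43).

(22, 13, -43)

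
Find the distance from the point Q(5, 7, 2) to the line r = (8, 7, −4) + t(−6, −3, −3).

3√5

Direction vector d = (−6, −3, −3).
AP = (−3, 0, 6); AP·d = 0, |AP|² = 45, |d|² = 54.
distance² = |AP|² − (AP·d)²/|d|² = 45 − 0/54 = 45, so the distance is 3√5.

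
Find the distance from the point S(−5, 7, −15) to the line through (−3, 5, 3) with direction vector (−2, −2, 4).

Direction vector d = (−2, −2, 4).
AP = (−2, 2, −18); AP·d = -72, |AP|² = 332, |d|² = 24.
distance² = |AP|² − (AP·d)²/|d|² = 332 − 5184/24 = 116, so the distance is 2√29.

2√29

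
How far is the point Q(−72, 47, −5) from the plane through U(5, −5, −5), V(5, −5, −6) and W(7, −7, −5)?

25√2/2

UV = (0, 0, −1) and UW = (2, −2, 0), so a normal is n = UV × UW = (−2, −2, 0).
d = |(-2)·(-72) + (-2)·47 − 0| / √(4 + 4 + 0) = |50| / (2√2) = 25√2/2.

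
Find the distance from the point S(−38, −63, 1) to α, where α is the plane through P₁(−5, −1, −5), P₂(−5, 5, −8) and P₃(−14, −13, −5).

18/√61

P₁P₂ = (0, 6, −3) and P₁P₃ = (−9, −12, 0), so a normal is n = P₁P₂ × P₁P₃ = (−36, 27, 54).
n = (−36, 27, 54); n·P − (-117) = -162; |n| = 9√61; distance = 162/(9√61) = 18√61/61.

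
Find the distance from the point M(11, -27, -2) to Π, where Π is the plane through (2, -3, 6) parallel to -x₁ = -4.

Parallel planes share the normal n = (-1, 0, 0); since (2, -3, 6) lies on the plane, its equation is -x₁ = -2.
Then n·(11, -27, -2) - (-2) = -9.
|n| = √(1 + 0 + 0) = 1, so the distance is |-9|/1 = 9.

9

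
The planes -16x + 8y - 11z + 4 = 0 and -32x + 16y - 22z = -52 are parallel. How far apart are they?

Divide the second equation by 2 to match normals: -16x + 8y - 11z = -26.
Both planes have normal n = (-16, 8, -11), |n| = 21. Any point on the first plane is at distance |(-26) − (-4)|/|n| = 22/21 from the second.

22/21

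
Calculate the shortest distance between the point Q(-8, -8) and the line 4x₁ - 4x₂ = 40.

5√2

d = |4·(-8) + (-4)·(-8) − 40| / √(16 + 16) = |-40|/(4√2) = 5√2.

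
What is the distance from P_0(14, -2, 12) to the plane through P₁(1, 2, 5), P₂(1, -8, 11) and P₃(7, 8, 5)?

P₁P₂ = (0, -10, 6) and P₁P₃ = (6, 6, 0), so a normal is n = P₁P₂ × P₁P₃ = (-36, 36, 60).
Then n·(14, -2, 12) - 336 = -192.
|n| = √(1296 + 1296 + 3600) = 12√43, so the distance is |-192|/(12√43) = 16√43/43.

16√43/43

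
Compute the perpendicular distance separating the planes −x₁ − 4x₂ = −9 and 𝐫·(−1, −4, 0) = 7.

Both planes have normal n = (−1, −4, 0), |n| = √17. Any point on the first plane is at distance |7 − (-9)|/|n| = 16/√17 from the second.

16√17/17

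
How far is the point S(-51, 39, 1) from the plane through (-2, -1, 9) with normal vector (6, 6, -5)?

The plane has equation n·(r − (-2, -1, 9)) = 0, i.e. n·r = -63.
n = (6, 6, -5); n·P − (-63) = -14; |n| = √97; distance = 14/√97.

14√97/97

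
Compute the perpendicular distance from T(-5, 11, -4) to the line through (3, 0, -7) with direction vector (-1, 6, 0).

√46

Direction vector d = (-1, 6, 0).
AP = (-8, 11, 3); AP·d = 74, |AP|² = 194, |d|² = 37.
distance² = |AP|² − (AP·d)²/|d|² = 194 − 5476/37 = 46, so the distance is √46.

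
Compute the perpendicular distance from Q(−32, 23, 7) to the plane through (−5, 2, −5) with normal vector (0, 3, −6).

The plane has equation n·(r − (−5, 2, −5)) = 0, i.e. n·r = 36.
d = |3·23 + (-6)·7 − 36| / √(0 + 9 + 36) = |-9| / (3√5) = 3/√5.

3/√5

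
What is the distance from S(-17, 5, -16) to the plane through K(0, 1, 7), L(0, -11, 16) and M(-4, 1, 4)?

29/√34

KL = (0, -12, 9) and KM = (-4, 0, -3), so a normal is n = KL × KM = (36, -36, -48).
Then n·(-17, 5, -16) - (-372) = 348.
|n| = √(1296 + 1296 + 2304) = 12√34, so the distance is |348|/(12√34) = 29/√34.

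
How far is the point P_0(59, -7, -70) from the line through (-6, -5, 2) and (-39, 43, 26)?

A direction vector is d = (-33, 48, 24).
AP = (65, -2, -72), and AP × d = (3408, 816, 3054).
|AP × d|² = 21607236 and |d|² = 3969, so the distance is √(21607236/3969) = √5444 = 2√1361.

2√1361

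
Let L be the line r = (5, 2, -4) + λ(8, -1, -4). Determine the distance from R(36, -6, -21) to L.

Direction vector d = (8, -1, -4).
AP = (31, -8, -17), and AP × d = (15, -12, 33).
|AP × d|² = 1458 and |d|² = 81, so the distance is √(1458/81) = √18 = 3√2.

3√2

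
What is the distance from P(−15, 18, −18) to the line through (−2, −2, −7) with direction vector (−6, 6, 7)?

√569

Direction vector d = (−6, 6, 7).
AP = (−13, 20, −11); AP·d = 121, |AP|² = 690, |d|² = 121.
distance² = |AP|² − (AP·d)²/|d|² = 690 − 14641/121 = 569, so the distance is √569.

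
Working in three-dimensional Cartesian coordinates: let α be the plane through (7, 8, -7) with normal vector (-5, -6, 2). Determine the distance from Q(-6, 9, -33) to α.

7√65/65

The plane has equation n·(r − (7, 8, -7)) = 0, i.e. n·r = -97.
Then n·(-6, 9, -33) - (-97) = 7.
|n| = √(25 + 36 + 4) = √65, so the distance is |7|/√65 = 7√65/65.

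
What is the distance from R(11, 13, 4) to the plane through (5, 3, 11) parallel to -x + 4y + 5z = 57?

√42/42

Parallel planes share the normal n = (-1, 4, 5); since (5, 3, 11) lies on the plane, its equation is -x + 4y + 5z = 62.
d = |(-1)·11 + 4·13 + 5·4 − 62| / √(1 + 16 + 25) = |-1| / √42 = √42/42.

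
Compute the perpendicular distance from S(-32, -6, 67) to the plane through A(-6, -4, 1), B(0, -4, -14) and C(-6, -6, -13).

AB = (6, 0, -15) and AC = (0, -2, -14), so a normal is n = AB × AC = (-30, 84, -12).
n = (-30, 84, -12); n·P − (-168) = -180; |n| = 90; distance = 180/90 = 2.

2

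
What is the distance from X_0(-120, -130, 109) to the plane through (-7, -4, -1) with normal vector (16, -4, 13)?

The plane has equation n·(r − (-7, -4, -1)) = 0, i.e. n·r = -109.
d = |16·(-120) + (-4)·(-130) + 13·109 − (-109)| / √(256 + 16 + 169) = |126| / 21 = 6.

6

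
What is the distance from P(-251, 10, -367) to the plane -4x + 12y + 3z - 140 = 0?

9

d = |(-4)·(-251) + 12·10 + 3·(-367) − 140| / √(16 + 144 + 9) = |-117| / 13 = 9.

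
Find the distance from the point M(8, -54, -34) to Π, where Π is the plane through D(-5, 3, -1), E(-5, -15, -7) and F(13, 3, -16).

DE = (0, -18, -6) and DF = (18, 0, -15), so a normal is n = DE × DF = (270, -108, 324).
n = (270, -108, 324); n·P − (-1998) = -1026; |n| = 54√65; distance = 1026/(54√65) = 19/√65.

19√65/65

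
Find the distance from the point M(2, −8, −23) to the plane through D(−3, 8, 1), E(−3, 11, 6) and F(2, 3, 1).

DE = (0, 3, 5) and DF = (5, −5, 0), so a normal is n = DE × DF = (25, 25, −15).
d = |25·2 + 25·(-8) + (-15)·(-23) − 110| / √(625 + 625 + 225) = |85| / (5√59) = 17√59/59.

17√59/59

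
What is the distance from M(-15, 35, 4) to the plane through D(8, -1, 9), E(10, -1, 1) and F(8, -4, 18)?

DE = (2, 0, -8) and DF = (0, -3, 9), so a normal is n = DE × DF = (-24, -18, -6).
Then n·(-15, 35, 4) - (-228) = -66.
|n| = √(576 + 324 + 36) = 6√26, so the distance is |-66|/(6√26) = 11/√26.

11√26/26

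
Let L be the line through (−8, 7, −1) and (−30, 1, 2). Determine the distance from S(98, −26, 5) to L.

A direction vector is d = (−22, −6, 3).
AP = (106, −33, 6), and AP × d = (−63, −450, −1362).
|AP × d|² = 2061513 and |d|² = 529, so the distance is √(2061513/529) = √3897 = 3√433.

3√433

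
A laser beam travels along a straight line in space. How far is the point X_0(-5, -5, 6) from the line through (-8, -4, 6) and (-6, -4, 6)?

1

A direction vector is d = (2, 0, 0).
AP = (3, -1, 0); AP·d = 6, |AP|² = 10, |d|² = 4.
distance² = |AP|² − (AP·d)²/|d|² = 10 − 36/4 = 1, so the distance is 1.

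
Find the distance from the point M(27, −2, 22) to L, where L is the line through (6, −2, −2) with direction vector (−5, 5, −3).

Direction vector d = (−5, 5, −3).
AP = (21, 0, 24); AP·d = -177, |AP|² = 1017, |d|² = 59.
distance² = |AP|² − (AP·d)²/|d|² = 1017 − 31329/59 = 486, so the distance is 9√6.

9√6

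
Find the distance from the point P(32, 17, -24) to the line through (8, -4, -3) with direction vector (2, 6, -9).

3√41

Direction vector d = (2, 6, -9).
AP = (24, 21, -21), and AP × d = (-63, 174, 102).
|AP × d|² = 44649 and |d|² = 121, so the distance is √(44649/121) = √369 = 3√41.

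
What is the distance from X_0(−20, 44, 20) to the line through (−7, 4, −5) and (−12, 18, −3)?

A direction vector is d = (−5, 14, 2).
AP = (−13, 40, 25), and AP × d = (−270, −99, 18).
|AP × d|² = 83025 and |d|² = 225, so the distance is √(83025/225) = √369 = 3√41.

3√41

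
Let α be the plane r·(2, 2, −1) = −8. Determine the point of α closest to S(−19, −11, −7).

(-9, -1, -12)

The perpendicular from S has direction n = (2, 2, −1): r = (−19, −11, −7) + λ(2, 2, −1).
Substitute into the plane: n·(S + λn) = -8 gives -53 + 9λ = -8, so λ = 5.
Foot = (−19, −11, −7) + 5·(2, 2, −1) = (−9, −1, −12).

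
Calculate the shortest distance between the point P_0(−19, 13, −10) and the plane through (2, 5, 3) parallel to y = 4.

8

Parallel planes share the normal n = (0, 1, 0); since (2, 5, 3) lies on the plane, its equation is y = 5.
Then n·(−19, 13, −10) − 5 = 8.
|n| = √(0 + 1 + 0) = 1, so the distance is |8|/1 = 8.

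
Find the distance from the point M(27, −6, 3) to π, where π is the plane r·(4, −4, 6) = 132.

9/√17

n = (4, −4, 6); n·P − 132 = 18; |n| = 2√17; distance = 18/(2√17) = 9√17/17.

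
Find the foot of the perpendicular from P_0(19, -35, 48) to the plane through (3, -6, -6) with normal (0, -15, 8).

n = (0, -15, 8), |n|² = 289, and n·P_0 − 42 = 867.
t = 867/289 = 3, so the foot is P_0 − t·n = (19, -35, 48) − 3·(0, -15, 8) = (19, 10, 24).

(19, 10, 24)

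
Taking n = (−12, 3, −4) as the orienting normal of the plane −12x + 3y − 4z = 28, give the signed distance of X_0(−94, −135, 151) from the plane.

n·X_0 − 28 = 91.
|n| = 13, so the signed distance is 91/13 = 7.

7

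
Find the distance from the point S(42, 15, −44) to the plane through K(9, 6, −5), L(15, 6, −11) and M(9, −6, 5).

9/√97

KL = (6, 0, −6) and KM = (0, −12, 10), so a normal is n = KL × KM = (−72, −60, −72).
d = |(-72)·42 + (-60)·15 + (-72)·(-44) − (-648)| / √(5184 + 3600 + 5184) = |-108| / (12√97) = 9√97/97.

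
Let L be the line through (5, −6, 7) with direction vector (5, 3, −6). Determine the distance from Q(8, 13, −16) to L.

Direction vector d = (5, 3, −6).
AP = (3, 19, −23), and AP × d = (−45, −97, −86).
|AP × d|² = 18830 and |d|² = 70, so the distance is √(18830/70) = √269.

√269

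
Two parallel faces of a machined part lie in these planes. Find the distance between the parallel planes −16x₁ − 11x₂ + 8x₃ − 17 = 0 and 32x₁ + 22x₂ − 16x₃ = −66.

Divide the second equation by -2 to match normals: −16x₁ − 11x₂ + 8x₃ = 33.
Both planes have normal n = (−16, −11, 8), |n| = 21. Any point on the first plane is at distance |33 − 17|/|n| = 16/21 from the second.

16/21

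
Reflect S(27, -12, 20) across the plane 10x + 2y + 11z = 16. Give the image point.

(-13, -20, -24)

With n = (10, 2, 11), the signed offset is (n·S − 16)/|n|² = 450/225 = 2.
S' = S − 2t·n = (27, -12, 20) − 4·(10, 2, 11) = (-13, -20, -24).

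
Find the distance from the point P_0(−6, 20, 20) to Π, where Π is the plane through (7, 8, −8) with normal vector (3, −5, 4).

The plane has equation n·(r − (7, 8, −8)) = 0, i.e. n·r = -51.
n = (3, −5, 4); n·P − (-51) = 13; |n| = 5√2; distance = 13/(5√2).

13√2/10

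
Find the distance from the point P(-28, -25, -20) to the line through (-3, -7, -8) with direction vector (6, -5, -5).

√1093

Direction vector d = (6, -5, -5).
AP = (-25, -18, -12); AP·d = 0, |AP|² = 1093, |d|² = 86.
distance² = |AP|² − (AP·d)²/|d|² = 1093 − 0/86 = 1093, so the distance is √1093.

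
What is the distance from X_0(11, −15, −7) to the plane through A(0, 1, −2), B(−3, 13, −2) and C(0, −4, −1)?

AB = (−3, 12, 0) and AC = (0, −5, 1), so a normal is n = AB × AC = (12, 3, 15).
Then n·(11, −15, −7) − (−27) = 9.
|n| = √(144 + 9 + 225) = 3√42, so the distance is |9|/(3√42) = √42/14.

√42/14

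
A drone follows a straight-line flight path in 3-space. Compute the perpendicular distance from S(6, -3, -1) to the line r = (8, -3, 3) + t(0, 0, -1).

Direction vector d = (0, 0, -1).
AP = (-2, 0, -4), and AP × d = (0, -2, 0).
|AP × d|² = 4 and |d|² = 1, so the distance is √4 = 2.

2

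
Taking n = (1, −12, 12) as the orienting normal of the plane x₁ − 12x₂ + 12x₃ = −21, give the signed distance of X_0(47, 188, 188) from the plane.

4

n·X_0 − (-21) = 68.
|n| = 17, so the signed distance is 68/17 = 4.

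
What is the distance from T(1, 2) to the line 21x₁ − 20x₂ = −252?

d = |21·1 + (-20)·2 − (-252)| / √(441 + 400) = |233|/29 = 233/29.

233/29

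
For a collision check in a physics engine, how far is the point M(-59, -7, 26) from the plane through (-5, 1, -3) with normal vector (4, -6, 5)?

The plane has equation n·(r − (-5, 1, -3)) = 0, i.e. n·r = -41.
d = |4·(-59) + (-6)·(-7) + 5·26 − (-41)| / √(16 + 36 + 25) = |-23| / √77 = 23√77/77.

23/√77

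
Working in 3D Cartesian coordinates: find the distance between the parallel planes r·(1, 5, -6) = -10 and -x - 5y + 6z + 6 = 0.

16/√62

Divide the second equation by -1 to match normals: x + 5y - 6z = 6.
With common normal n = (1, 5, -6) (|n| = √62), the distance is |(-10) − 6|/|n| = 16/√62 = 8√62/31.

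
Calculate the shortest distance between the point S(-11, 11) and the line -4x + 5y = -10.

109/√41

d = |(-4)·(-11) + 5·11 − (-10)| / √(16 + 25) = |109|/√41 = 109/√41.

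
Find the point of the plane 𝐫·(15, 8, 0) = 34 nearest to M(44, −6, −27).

The perpendicular from M has direction n = (15, 8, 0): r = (44, −6, −27) + λ(15, 8, 0).
Substitute into the plane: n·(M + λn) = 34 gives 612 + 289λ = 34, so λ = -2.
Foot = (44, −6, −27) + (-2)·(15, 8, 0) = (14, −22, −27).

(14, -22, -27)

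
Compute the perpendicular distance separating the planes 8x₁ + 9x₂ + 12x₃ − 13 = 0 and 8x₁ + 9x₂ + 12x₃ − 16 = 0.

3/17

Both planes have normal n = (8, 9, 12), |n| = 17. Any point on the first plane is at distance |16 − 13|/|n| = 3/17 from the second.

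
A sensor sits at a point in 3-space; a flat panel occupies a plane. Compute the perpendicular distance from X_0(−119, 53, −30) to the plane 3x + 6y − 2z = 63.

Normal vector n = (3, 6, −2), and n·(−119, 53, −30) − 63 = −42.
|n| = √(9 + 36 + 4) = 7, so the distance is |-42|/7 = 6.

6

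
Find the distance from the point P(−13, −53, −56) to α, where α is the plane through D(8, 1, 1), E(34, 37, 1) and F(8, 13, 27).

18/23

DE = (26, 36, 0) and DF = (0, 12, 26), so a normal is n = DE × DF = (936, −676, 312).
d = |936·(-13) + (-676)·(-53) + 312·(-56) − 7124| / √(876096 + 456976 + 97344) = |-936| / 1196 = 18/23.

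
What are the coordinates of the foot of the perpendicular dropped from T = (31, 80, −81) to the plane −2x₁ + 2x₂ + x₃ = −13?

The perpendicular from T has direction n = (−2, 2, 1): r = (31, 80, −81) + λ(−2, 2, 1).
Substitute into the plane: n·(T + λn) = -13 gives 17 + 9λ = -13, so λ = -10/3.
Foot = (31, 80, −81) + (-10/3)·(−2, 2, 1) = (113/3, 220/3, −253/3).

(113/3, 220/3, -253/3)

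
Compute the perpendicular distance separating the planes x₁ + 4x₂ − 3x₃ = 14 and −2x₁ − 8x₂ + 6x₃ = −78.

Divide the second equation by -2 to match normals: x₁ + 4x₂ − 3x₃ = 39.
Both planes have normal n = (1, 4, −3), |n| = √26. Any point on the first plane is at distance |39 − 14|/|n| = 25/√26 from the second.

25√26/26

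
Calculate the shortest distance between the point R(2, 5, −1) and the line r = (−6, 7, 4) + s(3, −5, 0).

√59

Direction vector d = (3, −5, 0).
AP = (8, −2, −5); AP·d = 34, |AP|² = 93, |d|² = 34.
distance² = |AP|² − (AP·d)²/|d|² = 93 − 1156/34 = 59, so the distance is √59.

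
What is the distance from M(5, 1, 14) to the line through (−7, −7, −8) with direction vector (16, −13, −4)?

Direction vector d = (16, −13, −4).
AP = (12, 8, 22); AP·d = 0, |AP|² = 692, |d|² = 441.
distance² = |AP|² − (AP·d)²/|d|² = 692 − 0/441 = 692, so the distance is 2√173.

2√173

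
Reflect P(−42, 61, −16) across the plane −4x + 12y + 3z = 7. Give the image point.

(-2, -59, -46)

With n = (−4, 12, 3), the signed offset is (n·P − 7)/|n|² = 845/169 = 5.
P' = P − 2t·n = (−42, 61, −16) − 10·(−4, 12, 3) = (−2, −59, −46).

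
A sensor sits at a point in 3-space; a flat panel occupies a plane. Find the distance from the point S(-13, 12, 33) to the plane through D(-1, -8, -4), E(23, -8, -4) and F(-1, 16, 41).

DE = (24, 0, 0) and DF = (0, 24, 45), so a normal is n = DE × DF = (0, -1080, 576).
n = (0, -1080, 576); n·P − 6336 = -288; |n| = 1224; distance = 288/1224 = 4/17.

4/17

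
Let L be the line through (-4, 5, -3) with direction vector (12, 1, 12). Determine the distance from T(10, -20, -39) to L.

Direction vector d = (12, 1, 12).
AP = (14, -25, -36); AP·d = -289, |AP|² = 2117, |d|² = 289.
distance² = |AP|² − (AP·d)²/|d|² = 2117 − 83521/289 = 1828, so the distance is 2√457.

2√457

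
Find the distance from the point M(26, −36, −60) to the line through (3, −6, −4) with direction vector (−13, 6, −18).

2√1009

Direction vector d = (−13, 6, −18).
AP = (23, −30, −56); AP·d = 529, |AP|² = 4565, |d|² = 529.
distance² = |AP|² − (AP·d)²/|d|² = 4565 − 279841/529 = 4036, so the distance is 2√1009.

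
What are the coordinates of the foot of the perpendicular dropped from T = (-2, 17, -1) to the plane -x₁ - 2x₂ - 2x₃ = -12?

n = (-1, -2, -2), |n|² = 9, and n·T − (-12) = -18.
t = -18/9 = -2, so the foot is T − t·n = (-2, 17, -1) − (-2)·(-1, -2, -2) = (-4, 13, -5).

(-4, 13, -5)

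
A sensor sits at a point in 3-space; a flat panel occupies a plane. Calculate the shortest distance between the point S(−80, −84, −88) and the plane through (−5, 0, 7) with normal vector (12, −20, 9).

The plane has equation n·(r − (−5, 0, 7)) = 0, i.e. n·r = 3.
d = |12·(-80) + (-20)·(-84) + 9·(-88) − 3| / √(144 + 400 + 81) = |-75| / 25 = 3.

3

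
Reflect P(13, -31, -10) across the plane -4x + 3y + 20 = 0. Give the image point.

(-27, -1, -10)

With n = (-4, 3, 0), the signed offset is (n·P − (-20))/|n|² = -125/25 = -5.
P' = P − 2t·n = (13, -31, -10) − (-10)·(-4, 3, 0) = (-27, -1, -10).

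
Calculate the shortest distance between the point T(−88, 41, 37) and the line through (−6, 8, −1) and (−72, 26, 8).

A direction vector is d = (−66, 18, 9).
AP = (−82, 33, 38), and AP × d = (−387, −1770, 702).
|AP × d|² = 3775473 and |d|² = 4761, so the distance is √(3775473/4761) = √793.

√793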